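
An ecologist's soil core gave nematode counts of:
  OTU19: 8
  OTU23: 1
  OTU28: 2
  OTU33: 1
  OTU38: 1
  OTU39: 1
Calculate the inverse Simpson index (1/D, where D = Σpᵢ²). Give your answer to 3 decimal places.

2.722

Total N = 8+1+2+1+1+1 = 14, so the proportions are 0.571429, 0.071429, 0.142857, 0.071429, 0.071429, 0.071429 (working shown to 6 dp, full precision carried).
D = 0.571429² + 0.071429² + 0.142857² + 0.071429² + 0.071429² + 0.071429² = 0.326531 + 0.005102 + 0.020408 + 0.005102 + 0.005102 + 0.005102 = 0.367347.
So 1/D = 2.72222, i.e. 2.722 to 3 decimal places.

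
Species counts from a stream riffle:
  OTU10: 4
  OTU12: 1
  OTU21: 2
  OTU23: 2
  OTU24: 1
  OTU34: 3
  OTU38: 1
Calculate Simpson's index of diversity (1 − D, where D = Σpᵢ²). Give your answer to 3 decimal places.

0.816

Total N = 4+1+2+2+1+3+1 = 14, so the proportions are 0.28571, 0.07143, 0.14286, 0.14286, 0.07143, 0.21429, 0.07143 (working shown to 5 dp, full precision carried).
D = 0.28571² + 0.07143² + 0.14286² + 0.14286² + 0.07143² + 0.21429² + 0.07143² = 0.08163 + 0.00510 + 0.02041 + 0.02041 + 0.00510 + 0.04592 + 0.00510 = 0.18367.
So 1 − D = 0.81633, i.e. 0.816 to 3 decimal places.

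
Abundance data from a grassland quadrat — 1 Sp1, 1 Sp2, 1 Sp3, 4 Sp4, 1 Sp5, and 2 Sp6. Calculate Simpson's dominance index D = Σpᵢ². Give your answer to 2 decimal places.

0.24

Total N = 1+1+1+4+1+2 = 10, so the proportions are 0.1, 0.1, 0.1, 0.4, 0.1, 0.2 (working shown to 4 dp, full precision carried).
D = 0.1² + 0.1² + 0.1² + 0.4² + 0.1² + 0.2² = 0.0100 + 0.0100 + 0.0100 + 0.1600 + 0.0100 + 0.0400 = 0.2400.
To 2 decimal places, D = 0.24.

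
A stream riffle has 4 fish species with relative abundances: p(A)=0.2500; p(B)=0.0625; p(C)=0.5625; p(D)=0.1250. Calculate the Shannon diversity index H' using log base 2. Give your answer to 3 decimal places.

1.592

Each pᵢ log₂ pᵢ term (working shown to 5 dp, full precision carried): 0.25×(-2.00000)=-0.50000, 0.0625×(-4.00000)=-0.25000, 0.5625×(-0.83007)=-0.46692, 0.125×(-3.00000)=-0.37500.
Sum = -1.59192, so H' = 1.592.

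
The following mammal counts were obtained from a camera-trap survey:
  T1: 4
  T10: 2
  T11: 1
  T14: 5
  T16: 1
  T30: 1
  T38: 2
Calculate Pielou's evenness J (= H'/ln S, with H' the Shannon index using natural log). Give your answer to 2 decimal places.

Total N = 4+2+1+5+1+1+2 = 16, so the proportions are 0.25, 0.125, 0.0625, 0.3125, 0.0625, 0.0625, 0.125 (working shown to 4 dp, full precision carried).
H' = −Σ pᵢ ln pᵢ = −((-0.3466) + (-0.2599) + (-0.1733) + (-0.3635) + (-0.1733) + (-0.1733) + (-0.2599)) = 1.7498.
With S = 7 species, ln S = 1.9459, so J = 1.7498/1.9459 = 0.8992, i.e. 0.90 to 2 decimal places.

0.90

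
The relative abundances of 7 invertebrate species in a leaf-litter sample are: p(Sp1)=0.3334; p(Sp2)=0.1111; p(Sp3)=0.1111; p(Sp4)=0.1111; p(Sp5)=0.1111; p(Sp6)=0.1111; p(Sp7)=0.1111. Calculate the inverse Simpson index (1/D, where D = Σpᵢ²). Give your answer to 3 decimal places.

D = 0.3334² + 0.1111² + 0.1111² + 0.1111² + 0.1111² + 0.1111² + 0.1111² = 0.1111556 + 0.0123432 + 0.0123432 + 0.0123432 + 0.0123432 + 0.0123432 + 0.0123432 = 0.1852148 (working shown to 7 dp, full precision carried).
So 1/D = 5.39914, i.e. 5.399 to 3 decimal places.

5.399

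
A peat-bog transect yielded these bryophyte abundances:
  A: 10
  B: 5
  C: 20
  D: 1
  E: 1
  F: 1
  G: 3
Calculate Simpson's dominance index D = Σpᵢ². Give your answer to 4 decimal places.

Total N = 10+5+20+1+1+1+3 = 41, so the proportions are 0.243902, 0.121951, 0.487805, 0.02439, 0.02439, 0.02439, 0.073171 (working shown to 6 dp, full precision carried).
D = 0.243902² + 0.121951² + 0.487805² + 0.02439² + 0.02439² + 0.02439² + 0.073171² = 0.059488 + 0.014872 + 0.237954 + 0.000595 + 0.000595 + 0.000595 + 0.005354 = 0.319453.
To 4 decimal places, D = 0.3195.

0.3195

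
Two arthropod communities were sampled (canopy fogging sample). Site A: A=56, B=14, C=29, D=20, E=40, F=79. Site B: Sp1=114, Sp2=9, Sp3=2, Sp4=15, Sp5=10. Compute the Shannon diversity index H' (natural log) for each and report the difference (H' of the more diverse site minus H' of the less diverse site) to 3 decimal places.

Site A: N=238, proportions 0.23529412, 0.05882353, 0.12184874, 0.08403361, 0.16806723, 0.33193277, giving H' = 1.63750479 (working shown to 8 dp, full precision carried).
Site B: N=150, proportions 0.76, 0.06, 0.01333333, 0.1, 0.06666667, giving H' = 0.84573834.
Difference = |1.63750479 − 0.84573834| = 0.79176645, i.e. 0.792 to 3 decimal places.

0.792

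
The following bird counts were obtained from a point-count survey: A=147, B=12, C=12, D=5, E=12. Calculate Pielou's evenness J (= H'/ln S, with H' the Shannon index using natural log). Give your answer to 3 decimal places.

0.507

Total N = 147+12+12+5+12 = 188, so the proportions are 0.78191, 0.06383, 0.06383, 0.0266, 0.06383 (working shown to 5 dp, full precision carried).
H' = −Σ pᵢ ln pᵢ = −((-0.19236) + (-0.17563) + (-0.17563) + (-0.09646) + (-0.17563)) = 0.81571.
With S = 5 species, ln S = 1.60944, so J = 0.81571/1.60944 = 0.50683, i.e. 0.507 to 3 decimal places.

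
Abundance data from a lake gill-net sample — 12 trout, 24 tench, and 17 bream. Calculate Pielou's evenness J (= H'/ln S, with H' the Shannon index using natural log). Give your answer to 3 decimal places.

0.965

Total N = 12+24+17 = 53, so the proportions are 0.22642, 0.45283, 0.32075 (working shown to 5 dp, full precision carried).
H' = −Σ pᵢ ln pᵢ = −((-0.33631) + (-0.35875) + (-0.36472)) = 1.05979.
With S = 3 species, ln S = 1.09861, so J = 1.05979/1.09861 = 0.96466, i.e. 0.965 to 3 decimal places.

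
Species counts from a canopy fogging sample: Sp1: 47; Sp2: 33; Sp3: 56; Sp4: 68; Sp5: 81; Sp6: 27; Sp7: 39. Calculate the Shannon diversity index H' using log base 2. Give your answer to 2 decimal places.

Total N = 47+33+56+68+81+27+39 = 351, so the proportions are 0.1339, 0.094, 0.1595, 0.1937, 0.2308, 0.0769, 0.1111 (working shown to 4 dp, full precision carried).
Each pᵢ log₂ pᵢ term: 0.1339×(-2.9007)=-0.3884, 0.094×(-3.4109)=-0.3207, 0.1595×(-2.6480)=-0.4225, 0.1937×(-2.3679)=-0.4587, 0.2308×(-2.1155)=-0.4882, 0.0769×(-3.7004)=-0.2846, 0.1111×(-3.1699)=-0.3522.
Sum = -2.7154, so H' = 2.72.

2.72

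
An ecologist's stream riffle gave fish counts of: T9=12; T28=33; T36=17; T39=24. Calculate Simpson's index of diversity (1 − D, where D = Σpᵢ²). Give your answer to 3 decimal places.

Total N = 12+33+17+24 = 86, so the proportions are 0.13953, 0.38372, 0.19767, 0.27907 (working shown to 5 dp, full precision carried).
D = 0.13953² + 0.38372² + 0.19767² + 0.27907² = 0.01947 + 0.14724 + 0.03908 + 0.07788 = 0.28367.
So 1 − D = 0.71633, i.e. 0.716 to 3 decimal places.

0.716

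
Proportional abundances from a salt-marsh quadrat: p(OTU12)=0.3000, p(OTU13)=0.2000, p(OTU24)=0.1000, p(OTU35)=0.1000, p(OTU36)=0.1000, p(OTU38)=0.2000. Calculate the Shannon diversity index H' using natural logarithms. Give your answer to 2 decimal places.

1.70

Each pᵢ ln pᵢ term (working shown to 4 dp, full precision carried): 0.3×(-1.2040)=-0.3612, 0.2×(-1.6094)=-0.3219, 0.1×(-2.3026)=-0.2303, 0.1×(-2.3026)=-0.2303, 0.1×(-2.3026)=-0.2303, 0.2×(-1.6094)=-0.3219.
Sum = -1.6957, so H' = 1.70.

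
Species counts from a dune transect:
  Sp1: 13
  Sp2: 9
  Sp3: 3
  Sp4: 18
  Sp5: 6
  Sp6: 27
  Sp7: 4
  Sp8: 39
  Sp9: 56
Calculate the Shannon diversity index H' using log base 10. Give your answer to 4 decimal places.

0.7986

Total N = 13+9+3+18+6+27+4+39+56 = 175, so the proportions are 0.074286, 0.051429, 0.017143, 0.102857, 0.034286, 0.154286, 0.022857, 0.222857, 0.32 (working shown to 6 dp, full precision carried).
Each pᵢ log₁₀ pᵢ term: 0.074286×(-1.129095)=-0.083876, 0.051429×(-1.288796)=-0.066281, 0.017143×(-1.765917)=-0.030273, 0.102857×(-0.987766)=-0.101599, 0.034286×(-1.464887)=-0.050225, 0.154286×(-0.811674)=-0.125230, 0.022857×(-1.640978)=-0.037508, 0.222857×(-0.651973)=-0.145297, 0.32×(-0.494850)=-0.158352.
Sum = -0.798640, so H' = 0.7986.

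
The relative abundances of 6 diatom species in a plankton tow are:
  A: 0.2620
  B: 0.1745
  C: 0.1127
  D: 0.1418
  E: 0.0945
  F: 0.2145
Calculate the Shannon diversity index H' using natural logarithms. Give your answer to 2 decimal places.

Each pᵢ ln pᵢ term (working shown to 4 dp, full precision carried): 0.262×(-1.3394)=-0.3509, 0.1745×(-1.7458)=-0.3046, 0.1127×(-2.1830)=-0.2460, 0.1418×(-1.9533)=-0.2770, 0.0945×(-2.3592)=-0.2229, 0.2145×(-1.5394)=-0.3302.
Sum = -1.7317, so H' = 1.73.

1.73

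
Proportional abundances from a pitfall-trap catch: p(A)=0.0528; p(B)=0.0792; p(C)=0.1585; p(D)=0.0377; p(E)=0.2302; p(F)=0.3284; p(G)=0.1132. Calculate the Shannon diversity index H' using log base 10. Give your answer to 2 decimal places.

Each pᵢ log₁₀ pᵢ term (working shown to 4 dp, full precision carried): 0.0528×(-1.2774)=-0.0674, 0.0792×(-1.1013)=-0.0872, 0.1585×(-0.8000)=-0.1268, 0.0377×(-1.4237)=-0.0537, 0.2302×(-0.6379)=-0.1468, 0.3284×(-0.4836)=-0.1588, 0.1132×(-0.9462)=-0.1071.
Sum = -0.7479, so H' = 0.75.

0.75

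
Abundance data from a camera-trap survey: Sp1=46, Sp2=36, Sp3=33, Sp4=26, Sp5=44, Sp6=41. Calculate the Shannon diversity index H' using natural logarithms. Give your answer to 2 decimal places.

Total N = 46+36+33+26+44+41 = 226, so the proportions are 0.2035, 0.1593, 0.146, 0.115, 0.1947, 0.1814 (working shown to 4 dp, full precision carried).
Each pᵢ ln pᵢ term: 0.2035×(-1.5919)=-0.3240, 0.1593×(-1.8370)=-0.2926, 0.146×(-1.9240)=-0.2809, 0.115×(-2.1624)=-0.2488, 0.1947×(-1.6363)=-0.3186, 0.1814×(-1.7070)=-0.3097.
Sum = -1.7746, so H' = 1.77.

1.77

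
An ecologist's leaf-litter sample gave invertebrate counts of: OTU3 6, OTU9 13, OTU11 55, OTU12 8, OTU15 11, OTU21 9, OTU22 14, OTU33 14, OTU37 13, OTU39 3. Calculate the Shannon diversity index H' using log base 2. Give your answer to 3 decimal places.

Total N = 6+13+55+8+11+9+14+14+13+3 = 146, so the proportions are 0.0411, 0.08904, 0.37671, 0.05479, 0.07534, 0.06164, 0.09589, 0.09589, 0.08904, 0.02055 (working shown to 5 dp, full precision carried).
Each pᵢ log₂ pᵢ term: 0.0411×(-4.60486)=-0.18924, 0.08904×(-3.48938)=-0.31070, 0.37671×(-1.40846)=-0.53059, 0.05479×(-4.18982)=-0.22958, 0.07534×(-3.73039)=-0.28106, 0.06164×(-4.01990)=-0.24780, 0.09589×(-3.38247)=-0.32435, 0.09589×(-3.38247)=-0.32435, 0.08904×(-3.48938)=-0.31070, 0.02055×(-5.60486)=-0.11517.
Sum = -2.86352, so H' = 2.864.

2.864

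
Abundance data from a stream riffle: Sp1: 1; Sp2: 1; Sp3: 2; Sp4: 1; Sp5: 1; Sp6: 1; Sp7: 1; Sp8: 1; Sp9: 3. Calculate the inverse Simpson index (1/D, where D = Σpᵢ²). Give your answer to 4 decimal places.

7.2000

Total N = 1+1+2+1+1+1+1+1+3 = 12, so the proportions are 0.08333333, 0.08333333, 0.16666667, 0.08333333, 0.08333333, 0.08333333, 0.08333333, 0.08333333, 0.25 (working shown to 8 dp, full precision carried).
D = 0.08333333² + 0.08333333² + 0.16666667² + 0.08333333² + 0.08333333² + 0.08333333² + 0.08333333² + 0.08333333² + 0.25² = 0.00694444 + 0.00694444 + 0.02777778 + 0.00694444 + 0.00694444 + 0.00694444 + 0.00694444 + 0.00694444 + 0.06250000 = 0.13888889.
So 1/D = 7.200000, i.e. 7.2000 to 4 decimal places.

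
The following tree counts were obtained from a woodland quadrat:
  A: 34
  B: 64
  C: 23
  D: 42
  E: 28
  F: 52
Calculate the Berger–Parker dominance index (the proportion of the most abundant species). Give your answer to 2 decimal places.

0.26

Total N = 34+64+23+42+28+52 = 243, so the proportions are 0.1399, 0.2634, 0.0947, 0.1728, 0.1152, 0.214 (working shown to 4 dp, full precision carried).
The largest proportion is 0.2634, i.e. d = 0.26 to 2 decimal places.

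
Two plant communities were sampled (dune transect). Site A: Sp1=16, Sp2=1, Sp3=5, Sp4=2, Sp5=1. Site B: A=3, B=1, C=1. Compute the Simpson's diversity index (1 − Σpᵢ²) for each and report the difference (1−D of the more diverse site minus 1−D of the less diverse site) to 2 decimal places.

0.02

Site A: N=25, proportions 0.64, 0.04, 0.2, 0.08, 0.04, giving 1−D = 0.5408 (working shown to 4 dp, full precision carried).
Site B: N=5, proportions 0.6, 0.2, 0.2, giving 1−D = 0.5600.
Difference = |0.5408 − 0.5600| = 0.0192, i.e. 0.02 to 2 decimal places.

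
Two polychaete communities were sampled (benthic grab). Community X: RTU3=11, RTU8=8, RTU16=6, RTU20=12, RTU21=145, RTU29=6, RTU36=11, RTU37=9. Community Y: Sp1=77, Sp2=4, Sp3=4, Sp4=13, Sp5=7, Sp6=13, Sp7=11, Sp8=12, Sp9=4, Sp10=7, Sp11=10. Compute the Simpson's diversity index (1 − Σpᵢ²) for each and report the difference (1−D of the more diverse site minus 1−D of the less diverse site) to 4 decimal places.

0.2416

Community X: N=208, proportions 0.052885, 0.038462, 0.028846, 0.057692, 0.697115, 0.028846, 0.052885, 0.043269, giving 1−D = 0.500092 (working shown to 6 dp, full precision carried).
Community Y: N=162, proportions 0.475309, 0.024691, 0.024691, 0.080247, 0.04321, 0.080247, 0.067901, 0.074074, 0.024691, 0.04321, 0.061728, giving 1−D = 0.741731.
Difference = |0.500092 − 0.741731| = 0.241639, i.e. 0.2416 to 4 decimal places.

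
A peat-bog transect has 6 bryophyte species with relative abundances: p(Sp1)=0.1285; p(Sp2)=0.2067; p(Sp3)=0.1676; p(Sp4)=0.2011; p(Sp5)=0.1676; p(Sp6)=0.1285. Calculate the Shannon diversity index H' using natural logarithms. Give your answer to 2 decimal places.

1.77

Each pᵢ ln pᵢ term (working shown to 4 dp, full precision carried): 0.1285×(-2.0518)=-0.2637, 0.2067×(-1.5765)=-0.3259, 0.1676×(-1.7862)=-0.2994, 0.2011×(-1.6040)=-0.3226, 0.1676×(-1.7862)=-0.2994, 0.1285×(-2.0518)=-0.2637.
Sum = -1.7745, so H' = 1.77.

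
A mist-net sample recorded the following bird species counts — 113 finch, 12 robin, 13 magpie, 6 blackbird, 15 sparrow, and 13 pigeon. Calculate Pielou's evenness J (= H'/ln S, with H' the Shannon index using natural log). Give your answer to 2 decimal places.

Total N = 113+12+13+6+15+13 = 172, so the proportions are 0.657, 0.0698, 0.0756, 0.0349, 0.0872, 0.0756 (working shown to 4 dp, full precision carried).
H' = −Σ pᵢ ln pᵢ = −((-0.2760) + (-0.1858) + (-0.1952) + (-0.1171) + (-0.2127) + (-0.1952)) = 1.1819.
With S = 6 species, ln S = 1.7918, so J = 1.1819/1.7918 = 0.6597, i.e. 0.66 to 2 decimal places.

0.66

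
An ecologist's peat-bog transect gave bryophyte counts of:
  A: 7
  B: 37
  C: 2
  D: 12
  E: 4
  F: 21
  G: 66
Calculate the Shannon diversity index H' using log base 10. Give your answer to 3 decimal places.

Total N = 7+37+2+12+4+21+66 = 149, so the proportions are 0.04698, 0.24832, 0.01342, 0.08054, 0.02685, 0.14094, 0.44295 (working shown to 5 dp, full precision carried).
Each pᵢ log₁₀ pᵢ term: 0.04698×(-1.32809)=-0.06239, 0.24832×(-0.60498)=-0.15023, 0.01342×(-1.87216)=-0.02513, 0.08054×(-1.09401)=-0.08811, 0.02685×(-1.57113)=-0.04218, 0.14094×(-0.85097)=-0.11993, 0.44295×(-0.35364)=-0.15665.
Sum = -0.64462, so H' = 0.645.

0.645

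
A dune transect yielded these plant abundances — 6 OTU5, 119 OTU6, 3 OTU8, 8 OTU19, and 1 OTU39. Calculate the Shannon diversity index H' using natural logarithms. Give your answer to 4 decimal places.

0.5448

Total N = 6+119+3+8+1 = 137, so the proportions are 0.043796, 0.868613, 0.021898, 0.058394, 0.007299 (working shown to 6 dp, full precision carried).
Each pᵢ ln pᵢ term: 0.043796×(-3.128221)=-0.137002, 0.868613×(-0.140857)=-0.122351, 0.021898×(-3.821369)=-0.083680, 0.058394×(-2.840539)=-0.165871, 0.007299×(-4.919981)=-0.035912.
Sum = -0.544816, so H' = 0.5448.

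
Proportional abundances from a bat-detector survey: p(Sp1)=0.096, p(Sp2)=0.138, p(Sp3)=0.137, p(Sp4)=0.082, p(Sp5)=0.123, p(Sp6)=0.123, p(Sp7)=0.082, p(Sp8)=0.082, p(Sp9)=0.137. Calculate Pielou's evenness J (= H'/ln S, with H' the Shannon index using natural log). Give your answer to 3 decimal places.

0.989

H' = −Σ pᵢ ln pᵢ = −((-0.22497) + (-0.27331) + (-0.27233) + (-0.20508) + (-0.25776) + (-0.25776) + (-0.20508) + (-0.20508) + (-0.27233)) = 2.17369 (working shown to 5 dp, full precision carried).
With S = 9 species, ln S = 2.19722, so J = 2.17369/2.19722 = 0.98929, i.e. 0.989 to 3 decimal places.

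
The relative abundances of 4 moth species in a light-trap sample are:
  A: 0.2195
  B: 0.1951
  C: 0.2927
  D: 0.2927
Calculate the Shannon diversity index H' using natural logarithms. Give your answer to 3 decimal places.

1.371

Each pᵢ ln pᵢ term (working shown to 5 dp, full precision carried): 0.2195×(-1.51640)=-0.33285, 0.1951×(-1.63424)=-0.31884, 0.2927×(-1.22861)=-0.35961, 0.2927×(-1.22861)=-0.35961.
Sum = -1.37092, so H' = 1.371.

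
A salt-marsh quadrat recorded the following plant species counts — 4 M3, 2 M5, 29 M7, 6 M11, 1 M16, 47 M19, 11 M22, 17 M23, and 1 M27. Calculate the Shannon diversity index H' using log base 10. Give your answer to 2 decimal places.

0.71

Total N = 4+2+29+6+1+47+11+17+1 = 118, so the proportions are 0.0339, 0.0169, 0.2458, 0.0508, 0.0085, 0.3983, 0.0932, 0.1441, 0.0085 (working shown to 4 dp, full precision carried).
Each pᵢ log₁₀ pᵢ term: 0.0339×(-1.4698)=-0.0498, 0.0169×(-1.7709)=-0.0300, 0.2458×(-0.6095)=-0.1498, 0.0508×(-1.2937)=-0.0658, 0.0085×(-2.0719)=-0.0176, 0.3983×(-0.3998)=-0.1592, 0.0932×(-1.0305)=-0.0961, 0.1441×(-0.8414)=-0.1212, 0.0085×(-2.0719)=-0.0176.
Sum = -0.7070, so H' = 0.71.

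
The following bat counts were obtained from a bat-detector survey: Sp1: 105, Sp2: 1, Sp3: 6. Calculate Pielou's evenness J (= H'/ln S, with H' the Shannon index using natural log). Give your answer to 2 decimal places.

Total N = 105+1+6 = 112, so the proportions are 0.9375, 0.0089, 0.0536 (working shown to 4 dp, full precision carried).
H' = −Σ pᵢ ln pᵢ = −((-0.0605) + (-0.0421) + (-0.1568)) = 0.2594.
With S = 3 species, ln S = 1.0986, so J = 0.2594/1.0986 = 0.2361, i.e. 0.24 to 2 decimal places.

0.24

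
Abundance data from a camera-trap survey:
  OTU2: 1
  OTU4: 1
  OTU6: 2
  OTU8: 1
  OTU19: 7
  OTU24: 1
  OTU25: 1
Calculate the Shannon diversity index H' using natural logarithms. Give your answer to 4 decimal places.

1.5671

Total N = 1+1+2+1+7+1+1 = 14, so the proportions are 0.071429, 0.071429, 0.142857, 0.071429, 0.5, 0.071429, 0.071429 (working shown to 6 dp, full precision carried).
Each pᵢ ln pᵢ term: 0.071429×(-2.639057)=-0.188504, 0.071429×(-2.639057)=-0.188504, 0.142857×(-1.945910)=-0.277987, 0.071429×(-2.639057)=-0.188504, 0.5×(-0.693147)=-0.346574, 0.071429×(-2.639057)=-0.188504, 0.071429×(-2.639057)=-0.188504.
Sum = -1.567081, so H' = 1.5671.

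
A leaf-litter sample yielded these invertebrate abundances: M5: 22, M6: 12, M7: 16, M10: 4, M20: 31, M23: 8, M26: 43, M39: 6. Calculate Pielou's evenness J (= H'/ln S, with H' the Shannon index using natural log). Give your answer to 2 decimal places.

Total N = 22+12+16+4+31+8+43+6 = 142, so the proportions are 0.1549, 0.0845, 0.1127, 0.0282, 0.2183, 0.0563, 0.3028, 0.0423 (working shown to 4 dp, full precision carried).
H' = −Σ pᵢ ln pᵢ = −((-0.2889) + (-0.2088) + (-0.2460) + (-0.1006) + (-0.3322) + (-0.1620) + (-0.3618) + (-0.1337)) = 1.8340.
With S = 8 species, ln S = 2.0794, so J = 1.8340/2.0794 = 0.8820, i.e. 0.88 to 2 decimal places.

0.88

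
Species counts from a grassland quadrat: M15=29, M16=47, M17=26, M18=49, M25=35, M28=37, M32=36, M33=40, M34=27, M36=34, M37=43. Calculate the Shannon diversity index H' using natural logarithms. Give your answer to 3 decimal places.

Total N = 29+47+26+49+35+37+36+40+27+34+43 = 403, so the proportions are 0.07196, 0.11663, 0.06452, 0.12159, 0.08685, 0.09181, 0.08933, 0.09926, 0.067, 0.08437, 0.1067 (working shown to 5 dp, full precision carried).
Each pᵢ ln pᵢ term: 0.07196×(-2.63164)=-0.18937, 0.11663×(-2.14879)=-0.25060, 0.06452×(-2.74084)=-0.17683, 0.12159×(-2.10712)=-0.25620, 0.08685×(-2.44359)=-0.21222, 0.09181×(-2.38802)=-0.21925, 0.08933×(-2.41542)=-0.21577, 0.09926×(-2.31006)=-0.22929, 0.067×(-2.70310)=-0.18110, 0.08437×(-2.47258)=-0.20860, 0.1067×(-2.23774)=-0.23877.
Sum = -2.37800, so H' = 2.378.

2.378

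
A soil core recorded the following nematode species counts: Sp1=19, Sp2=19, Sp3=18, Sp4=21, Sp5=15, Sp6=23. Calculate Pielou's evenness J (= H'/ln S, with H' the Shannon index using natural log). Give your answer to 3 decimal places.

Total N = 19+19+18+21+15+23 = 115, so the proportions are 0.16522, 0.16522, 0.15652, 0.18261, 0.13043, 0.2 (working shown to 5 dp, full precision carried).
H' = −Σ pᵢ ln pᵢ = −((-0.29747) + (-0.29747) + (-0.29028) + (-0.31051) + (-0.26568) + (-0.32189)) = 1.78330.
With S = 6 species, ln S = 1.79176, so J = 1.78330/1.79176 = 0.99528, i.e. 0.995 to 3 decimal places.

0.995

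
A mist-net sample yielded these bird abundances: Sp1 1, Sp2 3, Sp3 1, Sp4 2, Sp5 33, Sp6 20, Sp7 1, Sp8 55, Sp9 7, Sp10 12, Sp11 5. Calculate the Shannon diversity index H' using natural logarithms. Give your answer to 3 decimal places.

Total N = 1+3+1+2+33+20+1+55+7+12+5 = 140, so the proportions are 0.00714, 0.02143, 0.00714, 0.01429, 0.23571, 0.14286, 0.00714, 0.39286, 0.05, 0.08571, 0.03571 (working shown to 5 dp, full precision carried).
Each pᵢ ln pᵢ term: 0.00714×(-4.94164)=-0.03530, 0.02143×(-3.84303)=-0.08235, 0.00714×(-4.94164)=-0.03530, 0.01429×(-4.24850)=-0.06069, 0.23571×(-1.44513)=-0.34064, 0.14286×(-1.94591)=-0.27799, 0.00714×(-4.94164)=-0.03530, 0.39286×(-0.93431)=-0.36705, 0.05×(-2.99573)=-0.14979, 0.08571×(-2.45674)=-0.21058, 0.03571×(-3.33220)=-0.11901.
Sum = -1.71398, so H' = 1.714.

1.714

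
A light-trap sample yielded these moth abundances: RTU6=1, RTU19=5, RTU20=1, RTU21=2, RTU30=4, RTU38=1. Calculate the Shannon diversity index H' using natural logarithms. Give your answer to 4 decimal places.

Total N = 1+5+1+2+4+1 = 14, so the proportions are 0.071429, 0.357143, 0.071429, 0.142857, 0.285714, 0.071429 (working shown to 6 dp, full precision carried).
Each pᵢ ln pᵢ term: 0.071429×(-2.639057)=-0.188504, 0.357143×(-1.029619)=-0.367721, 0.071429×(-2.639057)=-0.188504, 0.142857×(-1.945910)=-0.277987, 0.285714×(-1.252763)=-0.357932, 0.071429×(-2.639057)=-0.188504.
Sum = -1.569153, so H' = 1.5692.

1.5692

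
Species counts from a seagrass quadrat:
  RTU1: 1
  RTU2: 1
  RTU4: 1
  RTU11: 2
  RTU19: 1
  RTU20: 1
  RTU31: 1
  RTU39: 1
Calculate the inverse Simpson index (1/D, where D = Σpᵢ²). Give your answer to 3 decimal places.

Total N = 1+1+1+2+1+1+1+1 = 9, so the proportions are 0.1111111, 0.1111111, 0.1111111, 0.2222222, 0.1111111, 0.1111111, 0.1111111, 0.1111111 (working shown to 7 dp, full precision carried).
D = 0.1111111² + 0.1111111² + 0.1111111² + 0.2222222² + 0.1111111² + 0.1111111² + 0.1111111² + 0.1111111² = 0.0123457 + 0.0123457 + 0.0123457 + 0.0493827 + 0.0123457 + 0.0123457 + 0.0123457 + 0.0123457 = 0.1358025.
So 1/D = 7.36364, i.e. 7.364 to 3 decimal places.

7.364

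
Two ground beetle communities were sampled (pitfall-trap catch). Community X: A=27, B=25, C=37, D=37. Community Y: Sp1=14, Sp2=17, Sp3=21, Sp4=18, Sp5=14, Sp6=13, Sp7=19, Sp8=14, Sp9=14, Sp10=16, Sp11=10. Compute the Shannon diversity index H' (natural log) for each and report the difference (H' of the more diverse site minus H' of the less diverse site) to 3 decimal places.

Community X: N=126, proportions 0.21429, 0.19841, 0.29365, 0.29365, giving H' = 1.37067 (working shown to 5 dp, full precision carried).
Community Y: N=170, proportions 0.08235, 0.1, 0.12353, 0.10588, 0.08235, 0.07647, 0.11176, 0.08235, 0.08235, 0.09412, 0.05882, giving H' = 2.37939.
Difference = |1.37067 − 2.37939| = 1.00872, i.e. 1.009 to 3 decimal places.

1.009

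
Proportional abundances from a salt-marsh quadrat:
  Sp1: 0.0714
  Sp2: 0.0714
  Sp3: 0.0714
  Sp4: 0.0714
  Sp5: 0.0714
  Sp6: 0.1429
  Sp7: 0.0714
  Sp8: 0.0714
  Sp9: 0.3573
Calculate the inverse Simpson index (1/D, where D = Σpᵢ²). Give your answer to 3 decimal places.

5.442

D = 0.0714² + 0.0714² + 0.0714² + 0.0714² + 0.0714² + 0.1429² + 0.0714² + 0.0714² + 0.3573² = 0.0050980 + 0.0050980 + 0.0050980 + 0.0050980 + 0.0050980 + 0.0204204 + 0.0050980 + 0.0050980 + 0.1276633 = 0.1837694 (working shown to 7 dp, full precision carried).
So 1/D = 5.44160, i.e. 5.442 to 3 decimal places.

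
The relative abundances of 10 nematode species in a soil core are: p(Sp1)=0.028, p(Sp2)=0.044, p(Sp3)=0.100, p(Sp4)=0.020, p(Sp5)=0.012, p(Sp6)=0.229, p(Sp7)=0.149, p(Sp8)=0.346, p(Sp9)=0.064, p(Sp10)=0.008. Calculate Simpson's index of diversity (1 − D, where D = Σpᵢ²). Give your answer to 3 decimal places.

0.788

D = 0.028² + 0.044² + 0.1² + 0.02² + 0.012² + 0.229² + 0.149² + 0.346² + 0.064² + 0.008² = 0.00078 + 0.00194 + 0.01000 + 0.00040 + 0.00014 + 0.05244 + 0.02220 + 0.11972 + 0.00410 + 0.00006 = 0.21178 (working shown to 5 dp, full precision carried).
So 1 − D = 0.78822, i.e. 0.788 to 3 decimal places.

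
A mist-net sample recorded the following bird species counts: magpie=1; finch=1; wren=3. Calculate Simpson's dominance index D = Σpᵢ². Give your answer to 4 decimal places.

Total N = 1+1+3 = 5, so the proportions are 0.2, 0.2, 0.6 (working shown to 6 dp, full precision carried).
D = 0.2² + 0.2² + 0.6² = 0.040000 + 0.040000 + 0.360000 = 0.440000.
To 4 decimal places, D = 0.4400.

0.4400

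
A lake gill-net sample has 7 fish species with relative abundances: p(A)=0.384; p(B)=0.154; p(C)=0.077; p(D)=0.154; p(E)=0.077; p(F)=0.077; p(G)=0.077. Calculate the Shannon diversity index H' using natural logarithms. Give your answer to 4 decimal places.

Each pᵢ ln pᵢ term (working shown to 6 dp, full precision carried): 0.384×(-0.957113)=-0.367531, 0.154×(-1.870803)=-0.288104, 0.077×(-2.563950)=-0.197424, 0.154×(-1.870803)=-0.288104, 0.077×(-2.563950)=-0.197424, 0.077×(-2.563950)=-0.197424, 0.077×(-2.563950)=-0.197424.
Sum = -1.733435, so H' = 1.7334.

1.7334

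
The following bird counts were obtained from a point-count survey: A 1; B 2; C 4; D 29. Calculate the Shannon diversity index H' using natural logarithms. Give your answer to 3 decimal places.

Total N = 1+2+4+29 = 36, so the proportions are 0.02778, 0.05556, 0.11111, 0.80556 (working shown to 5 dp, full precision carried).
Each pᵢ ln pᵢ term: 0.02778×(-3.58352)=-0.09954, 0.05556×(-2.89037)=-0.16058, 0.11111×(-2.19722)=-0.24414, 0.80556×(-0.21622)=-0.17418.
Sum = -0.67843, so H' = 0.678.

0.678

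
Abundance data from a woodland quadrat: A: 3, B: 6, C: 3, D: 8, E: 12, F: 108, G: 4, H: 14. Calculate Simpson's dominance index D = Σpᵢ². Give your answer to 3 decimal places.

0.486

Total N = 3+6+3+8+12+108+4+14 = 158, so the proportions are 0.01899, 0.03797, 0.01899, 0.05063, 0.07595, 0.68354, 0.02532, 0.08861 (working shown to 5 dp, full precision carried).
D = 0.01899² + 0.03797² + 0.01899² + 0.05063² + 0.07595² + 0.68354² + 0.02532² + 0.08861² = 0.00036 + 0.00144 + 0.00036 + 0.00256 + 0.00577 + 0.46723 + 0.00064 + 0.00785 = 0.48622.
To 3 decimal places, D = 0.486.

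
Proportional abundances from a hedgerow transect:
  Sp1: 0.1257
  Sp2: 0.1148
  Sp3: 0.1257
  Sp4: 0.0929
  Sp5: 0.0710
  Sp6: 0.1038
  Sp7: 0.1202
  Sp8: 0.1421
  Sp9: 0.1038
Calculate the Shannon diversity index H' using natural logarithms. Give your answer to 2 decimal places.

Each pᵢ ln pᵢ term (working shown to 4 dp, full precision carried): 0.1257×(-2.0739)=-0.2607, 0.1148×(-2.1646)=-0.2485, 0.1257×(-2.0739)=-0.2607, 0.0929×(-2.3762)=-0.2208, 0.071×(-2.6451)=-0.1878, 0.1038×(-2.2653)=-0.2351, 0.1202×(-2.1186)=-0.2547, 0.1421×(-1.9512)=-0.2773, 0.1038×(-2.2653)=-0.2351.
Sum = -2.1806, so H' = 2.18.

2.18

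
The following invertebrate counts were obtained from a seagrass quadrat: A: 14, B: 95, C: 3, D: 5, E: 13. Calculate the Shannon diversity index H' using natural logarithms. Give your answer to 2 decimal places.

Total N = 14+95+3+5+13 = 130, so the proportions are 0.1077, 0.7308, 0.0231, 0.0385, 0.1 (working shown to 4 dp, full precision carried).
Each pᵢ ln pᵢ term: 0.1077×(-2.2285)=-0.2400, 0.7308×(-0.3137)=-0.2292, 0.0231×(-3.7689)=-0.0870, 0.0385×(-3.2581)=-0.1253, 0.1×(-2.3026)=-0.2303.
Sum = -0.9117, so H' = 0.91.

0.91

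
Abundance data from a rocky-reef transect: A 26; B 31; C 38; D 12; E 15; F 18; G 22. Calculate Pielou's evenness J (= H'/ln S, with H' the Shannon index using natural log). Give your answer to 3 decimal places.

0.965

Total N = 26+31+38+12+15+18+22 = 162, so the proportions are 0.16049, 0.19136, 0.23457, 0.07407, 0.09259, 0.11111, 0.1358 (working shown to 5 dp, full precision carried).
H' = −Σ pᵢ ln pᵢ = −((-0.29362) + (-0.31643) + (-0.34013) + (-0.19279) + (-0.22033) + (-0.24414) + (-0.27114)) = 1.87857.
With S = 7 species, ln S = 1.94591, so J = 1.87857/1.94591 = 0.96540, i.e. 0.965 to 3 decimal places.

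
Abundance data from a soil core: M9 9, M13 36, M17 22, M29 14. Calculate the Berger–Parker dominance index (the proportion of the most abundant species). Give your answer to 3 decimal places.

Total N = 9+36+22+14 = 81, so the proportions are 0.11111, 0.44444, 0.2716, 0.17284 (working shown to 5 dp, full precision carried).
The largest proportion is 0.44444, i.e. d = 0.444 to 3 decimal places.

0.444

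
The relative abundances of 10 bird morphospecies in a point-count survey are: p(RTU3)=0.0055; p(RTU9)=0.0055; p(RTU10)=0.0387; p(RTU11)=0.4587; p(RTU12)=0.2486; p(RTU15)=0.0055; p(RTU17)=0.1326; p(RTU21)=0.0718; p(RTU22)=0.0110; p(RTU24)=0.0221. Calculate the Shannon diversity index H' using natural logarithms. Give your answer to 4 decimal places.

Each pᵢ ln pᵢ term (working shown to 6 dp, full precision carried): 0.0055×(-5.203007)=-0.028617, 0.0055×(-5.203007)=-0.028617, 0.0387×(-3.251916)=-0.125849, 0.4587×(-0.779359)=-0.357492, 0.2486×(-1.391910)=-0.346029, 0.0055×(-5.203007)=-0.028617, 0.1326×(-2.020418)=-0.267907, 0.0718×(-2.633871)=-0.189112, 0.011×(-4.509860)=-0.049608, 0.0221×(-3.812178)=-0.084249.
Sum = -1.506096, so H' = 1.5061.

1.5061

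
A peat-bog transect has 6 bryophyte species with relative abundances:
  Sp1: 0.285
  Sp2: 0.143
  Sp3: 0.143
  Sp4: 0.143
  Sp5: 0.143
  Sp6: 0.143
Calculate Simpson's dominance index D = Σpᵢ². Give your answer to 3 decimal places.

0.183

D = 0.285² + 0.143² + 0.143² + 0.143² + 0.143² + 0.143² = 0.08122 + 0.02045 + 0.02045 + 0.02045 + 0.02045 + 0.02045 = 0.18347 (working shown to 5 dp, full precision carried).
To 3 decimal places, D = 0.183.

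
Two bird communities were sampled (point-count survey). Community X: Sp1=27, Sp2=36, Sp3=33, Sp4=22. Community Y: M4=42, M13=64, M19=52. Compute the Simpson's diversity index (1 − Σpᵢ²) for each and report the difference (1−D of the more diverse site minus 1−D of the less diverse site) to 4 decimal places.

Community X: N=118, proportions 0.228814, 0.305085, 0.279661, 0.186441, giving 1−D = 0.741597 (working shown to 6 dp, full precision carried).
Community Y: N=158, proportions 0.265823, 0.405063, 0.329114, giving 1−D = 0.656946.
Difference = |0.741597 − 0.656946| = 0.084651, i.e. 0.0847 to 4 decimal places.

0.0847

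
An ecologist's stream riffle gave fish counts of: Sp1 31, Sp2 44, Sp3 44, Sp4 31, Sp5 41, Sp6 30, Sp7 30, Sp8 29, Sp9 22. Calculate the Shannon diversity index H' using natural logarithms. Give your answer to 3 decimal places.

2.174

Total N = 31+44+44+31+41+30+30+29+22 = 302, so the proportions are 0.10265, 0.1457, 0.1457, 0.10265, 0.13576, 0.09934, 0.09934, 0.09603, 0.07285 (working shown to 5 dp, full precision carried).
Each pᵢ ln pᵢ term: 0.10265×(-2.27644)=-0.23367, 0.1457×(-1.92624)=-0.28064, 0.1457×(-1.92624)=-0.28064, 0.10265×(-2.27644)=-0.23367, 0.13576×(-1.99685)=-0.27110, 0.09934×(-2.30923)=-0.22939, 0.09934×(-2.30923)=-0.22939, 0.09603×(-2.34313)=-0.22500, 0.07285×(-2.61938)=-0.19082.
Sum = -2.17434, so H' = 2.174.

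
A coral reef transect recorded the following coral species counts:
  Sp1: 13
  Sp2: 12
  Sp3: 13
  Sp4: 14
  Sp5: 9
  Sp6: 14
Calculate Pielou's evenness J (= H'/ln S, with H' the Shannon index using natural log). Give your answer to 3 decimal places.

0.994

Total N = 13+12+13+14+9+14 = 75, so the proportions are 0.17333, 0.16, 0.17333, 0.18667, 0.12, 0.18667 (working shown to 5 dp, full precision carried).
H' = −Σ pᵢ ln pᵢ = −((-0.30377) + (-0.29321) + (-0.30377) + (-0.31331) + (-0.25443) + (-0.31331)) = 1.78181.
With S = 6 species, ln S = 1.79176, so J = 1.78181/1.79176 = 0.99444, i.e. 0.994 to 3 decimal places.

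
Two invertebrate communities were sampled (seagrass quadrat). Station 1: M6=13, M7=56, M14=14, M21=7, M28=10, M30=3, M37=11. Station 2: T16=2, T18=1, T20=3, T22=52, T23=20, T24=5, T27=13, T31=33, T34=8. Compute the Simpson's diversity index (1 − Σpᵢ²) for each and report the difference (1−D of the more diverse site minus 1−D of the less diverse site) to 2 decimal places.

Station 1: N=114, proportions 0.114, 0.4912, 0.1228, 0.0614, 0.0877, 0.0263, 0.0965, giving 1−D = 0.7091 (working shown to 4 dp, full precision carried).
Station 2: N=137, proportions 0.0146, 0.0073, 0.0219, 0.3796, 0.146, 0.0365, 0.0949, 0.2409, 0.0584, giving 1−D = 0.7621.
Difference = |0.7091 − 0.7621| = 0.0530, i.e. 0.05 to 2 decimal places.

0.05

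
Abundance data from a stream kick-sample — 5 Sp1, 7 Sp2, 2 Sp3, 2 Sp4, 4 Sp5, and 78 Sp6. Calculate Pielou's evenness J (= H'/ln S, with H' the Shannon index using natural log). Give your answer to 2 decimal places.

Total N = 5+7+2+2+4+78 = 98, so the proportions are 0.051, 0.0714, 0.0204, 0.0204, 0.0408, 0.7959 (working shown to 4 dp, full precision carried).
H' = −Σ pᵢ ln pᵢ = −((-0.1518) + (-0.1885) + (-0.0794) + (-0.0794) + (-0.1306) + (-0.1817)) = 0.8114.
With S = 6 species, ln S = 1.7918, so J = 0.8114/1.7918 = 0.4529, i.e. 0.45 to 2 decimal places.

0.45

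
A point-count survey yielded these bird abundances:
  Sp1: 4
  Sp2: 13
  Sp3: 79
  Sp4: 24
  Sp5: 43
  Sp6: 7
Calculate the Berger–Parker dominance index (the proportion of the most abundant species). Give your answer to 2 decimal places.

Total N = 4+13+79+24+43+7 = 170, so the proportions are 0.0235, 0.0765, 0.4647, 0.1412, 0.2529, 0.0412 (working shown to 4 dp, full precision carried).
The largest proportion is 0.4647, i.e. d = 0.46 to 2 decimal places.

0.46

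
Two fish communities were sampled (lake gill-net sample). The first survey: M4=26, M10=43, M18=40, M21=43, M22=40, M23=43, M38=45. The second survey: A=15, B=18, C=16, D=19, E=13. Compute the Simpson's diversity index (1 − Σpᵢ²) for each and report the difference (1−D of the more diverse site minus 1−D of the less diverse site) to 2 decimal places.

0.06

The first survey: N=280, proportions 0.0929, 0.1536, 0.1429, 0.1536, 0.1429, 0.1536, 0.1607, giving 1−D = 0.8540 (working shown to 4 dp, full precision carried).
The second survey: N=81, proportions 0.1852, 0.2222, 0.1975, 0.2346, 0.1605, giving 1−D = 0.7965.
Difference = |0.8540 − 0.7965| = 0.0575, i.e. 0.06 to 2 decimal places.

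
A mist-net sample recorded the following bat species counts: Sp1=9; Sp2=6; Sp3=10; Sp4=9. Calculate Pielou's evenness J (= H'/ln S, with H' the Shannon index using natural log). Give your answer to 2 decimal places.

Total N = 9+6+10+9 = 34, so the proportions are 0.2647, 0.1765, 0.2941, 0.2647 (working shown to 4 dp, full precision carried).
H' = −Σ pᵢ ln pᵢ = −((-0.3518) + (-0.3061) + (-0.3599) + (-0.3518)) = 1.3697.
With S = 4 species, ln S = 1.3863, so J = 1.3697/1.3863 = 0.9880, i.e. 0.99 to 2 decimal places.

0.99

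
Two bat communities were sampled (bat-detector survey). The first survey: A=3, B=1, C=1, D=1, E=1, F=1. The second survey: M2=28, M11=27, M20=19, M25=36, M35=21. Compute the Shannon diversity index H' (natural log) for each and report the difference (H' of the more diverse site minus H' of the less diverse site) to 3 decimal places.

0.084

The first survey: N=8, proportions 0.375, 0.125, 0.125, 0.125, 0.125, 0.125, giving H' = 1.66746 (working shown to 5 dp, full precision carried).
The second survey: N=131, proportions 0.21374, 0.20611, 0.14504, 0.27481, 0.16031, giving H' = 1.58378.
Difference = |1.66746 − 1.58378| = 0.08368, i.e. 0.084 to 3 decimal places.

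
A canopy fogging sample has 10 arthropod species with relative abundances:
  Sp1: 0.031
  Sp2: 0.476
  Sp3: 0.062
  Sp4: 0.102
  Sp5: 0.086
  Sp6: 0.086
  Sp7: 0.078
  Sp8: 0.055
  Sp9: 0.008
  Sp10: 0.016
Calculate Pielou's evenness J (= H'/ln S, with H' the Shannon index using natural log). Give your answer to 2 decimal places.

0.76

H' = −Σ pᵢ ln pᵢ = −((-0.1077) + (-0.3534) + (-0.1724) + (-0.2328) + (-0.2110) + (-0.2110) + (-0.1990) + (-0.1595) + (-0.0386) + (-0.0662)) = 1.7516 (working shown to 4 dp, full precision carried).
With S = 10 species, ln S = 2.3026, so J = 1.7516/2.3026 = 0.7607, i.e. 0.76 to 2 decimal places.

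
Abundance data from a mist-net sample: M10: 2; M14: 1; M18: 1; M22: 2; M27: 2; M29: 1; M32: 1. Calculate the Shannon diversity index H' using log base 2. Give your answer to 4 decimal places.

2.7219

Total N = 2+1+1+2+2+1+1 = 10, so the proportions are 0.2, 0.1, 0.1, 0.2, 0.2, 0.1, 0.1 (working shown to 6 dp, full precision carried).
Each pᵢ log₂ pᵢ term: 0.2×(-2.321928)=-0.464386, 0.1×(-3.321928)=-0.332193, 0.1×(-3.321928)=-0.332193, 0.2×(-2.321928)=-0.464386, 0.2×(-2.321928)=-0.464386, 0.1×(-3.321928)=-0.332193, 0.1×(-3.321928)=-0.332193.
Sum = -2.721928, so H' = 2.7219.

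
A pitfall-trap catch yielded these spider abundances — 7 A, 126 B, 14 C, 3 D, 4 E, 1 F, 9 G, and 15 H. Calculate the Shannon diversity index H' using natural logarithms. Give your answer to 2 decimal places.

Total N = 7+126+14+3+4+1+9+15 = 179, so the proportions are 0.0391, 0.7039, 0.0782, 0.0168, 0.0223, 0.0056, 0.0503, 0.0838 (working shown to 4 dp, full precision carried).
Each pᵢ ln pᵢ term: 0.0391×(-3.2415)=-0.1268, 0.7039×(-0.3511)=-0.2471, 0.0782×(-2.5483)=-0.1993, 0.0168×(-4.0888)=-0.0685, 0.0223×(-3.8011)=-0.0849, 0.0056×(-5.1874)=-0.0290, 0.0503×(-2.9902)=-0.1503, 0.0838×(-2.4793)=-0.2078.
Sum = -1.1138, so H' = 1.11.

1.11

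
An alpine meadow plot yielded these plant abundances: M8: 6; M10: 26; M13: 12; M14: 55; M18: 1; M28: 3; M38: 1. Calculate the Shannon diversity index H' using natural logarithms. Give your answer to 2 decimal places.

1.29

Total N = 6+26+12+55+1+3+1 = 104, so the proportions are 0.0577, 0.25, 0.1154, 0.5288, 0.0096, 0.0288, 0.0096 (working shown to 4 dp, full precision carried).
Each pᵢ ln pᵢ term: 0.0577×(-2.8526)=-0.1646, 0.25×(-1.3863)=-0.3466, 0.1154×(-2.1595)=-0.2492, 0.5288×(-0.6371)=-0.3369, 0.0096×(-4.6444)=-0.0447, 0.0288×(-3.5458)=-0.1023, 0.0096×(-4.6444)=-0.0447.
Sum = -1.2888, so H' = 1.29.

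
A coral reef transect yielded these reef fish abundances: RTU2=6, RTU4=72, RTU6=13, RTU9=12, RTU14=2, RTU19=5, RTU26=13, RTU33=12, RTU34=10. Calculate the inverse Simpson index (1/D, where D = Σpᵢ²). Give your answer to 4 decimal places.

Total N = 6+72+13+12+2+5+13+12+10 = 145, so the proportions are 0.04137931, 0.49655172, 0.08965517, 0.08275862, 0.0137931, 0.03448276, 0.08965517, 0.08275862, 0.06896552 (working shown to 8 dp, full precision carried).
D = 0.04137931² + 0.49655172² + 0.08965517² + 0.08275862² + 0.0137931² + 0.03448276² + 0.08965517² + 0.08275862² + 0.06896552² = 0.00171225 + 0.24656361 + 0.00803805 + 0.00684899 + 0.00019025 + 0.00118906 + 0.00803805 + 0.00684899 + 0.00475624 = 0.28418549.
So 1/D = 3.518828, i.e. 3.5188 to 4 decimal places.

3.5188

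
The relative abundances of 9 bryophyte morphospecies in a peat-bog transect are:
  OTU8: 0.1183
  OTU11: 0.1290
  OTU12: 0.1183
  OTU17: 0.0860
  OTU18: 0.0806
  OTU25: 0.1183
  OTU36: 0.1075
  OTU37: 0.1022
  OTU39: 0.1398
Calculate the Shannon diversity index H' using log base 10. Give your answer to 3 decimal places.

Each pᵢ log₁₀ pᵢ term (working shown to 5 dp, full precision carried): 0.1183×(-0.92702)=-0.10967, 0.129×(-0.88941)=-0.11473, 0.1183×(-0.92702)=-0.10967, 0.086×(-1.06550)=-0.09163, 0.0806×(-1.09366)=-0.08815, 0.1183×(-0.92702)=-0.10967, 0.1075×(-0.96859)=-0.10412, 0.1022×(-0.99055)=-0.10123, 0.1398×(-0.85449)=-0.11946.
Sum = -0.94833, so H' = 0.948.

0.948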